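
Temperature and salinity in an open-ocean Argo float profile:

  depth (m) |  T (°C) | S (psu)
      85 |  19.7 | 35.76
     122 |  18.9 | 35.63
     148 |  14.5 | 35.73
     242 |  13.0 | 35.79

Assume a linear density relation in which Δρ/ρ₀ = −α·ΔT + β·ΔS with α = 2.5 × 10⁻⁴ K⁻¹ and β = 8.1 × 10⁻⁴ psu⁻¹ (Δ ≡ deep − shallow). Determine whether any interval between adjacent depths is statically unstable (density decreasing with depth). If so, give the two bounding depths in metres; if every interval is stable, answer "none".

Evaluate Δρ/ρ₀ = −αΔT + βΔS across each adjacent pair:
  85–122 m: −αΔT+βΔS = −(2.5 × 10⁻⁴)(-0.8)+(8.1 × 10⁻⁴)(-0.13) = 9.5 × 10⁻⁵ → stable
  122–148 m: −αΔT+βΔS = −(2.5 × 10⁻⁴)(-4.4)+(8.1 × 10⁻⁴)(+0.10) = 1.2 × 10⁻³ → stable
  148–242 m: −αΔT+βΔS = −(2.5 × 10⁻⁴)(-1.5)+(8.1 × 10⁻⁴)(+0.06) = 4.2 × 10⁻⁴ → stable
Every interval has Δρ > 0: the column is stably stratified throughout.

none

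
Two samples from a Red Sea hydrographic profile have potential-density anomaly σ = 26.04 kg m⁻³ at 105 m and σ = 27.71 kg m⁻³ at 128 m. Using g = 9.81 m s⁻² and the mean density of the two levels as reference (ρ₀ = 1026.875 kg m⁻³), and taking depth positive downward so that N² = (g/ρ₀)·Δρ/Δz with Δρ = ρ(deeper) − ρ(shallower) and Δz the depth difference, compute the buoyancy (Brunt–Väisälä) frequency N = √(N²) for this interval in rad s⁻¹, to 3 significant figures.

Δρ = 1027.71 − 1026.04 = 1.67 kg m⁻³ over Δz = 128 − 105 = 23 m.
N² = (9.81/1026.875) × (1.67/23) = 6.9365 × 10⁻⁴ s⁻².
N = √(6.9365 × 10⁻⁴) = 0.026337 rad s⁻¹ ≈ 0.0263 rad s⁻¹.

0.0263 rad s⁻¹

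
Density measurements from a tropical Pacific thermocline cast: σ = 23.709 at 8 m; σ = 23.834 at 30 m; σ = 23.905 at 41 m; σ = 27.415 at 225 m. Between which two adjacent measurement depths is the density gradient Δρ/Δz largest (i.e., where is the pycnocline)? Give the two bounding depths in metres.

41–225 m

Compute the density gradient over each adjacent pair:
  8–30 m: Δρ/Δz = 0.125/22 = 5.7 × 10⁻³ kg m⁻⁴
  30–41 m: Δρ/Δz = 0.071/11 = 6.5 × 10⁻³ kg m⁻⁴
  41–225 m: Δρ/Δz = 3.510/184 = 0.019 kg m⁻⁴
The largest gradient is in the 41–225 m interval — the pycnocline.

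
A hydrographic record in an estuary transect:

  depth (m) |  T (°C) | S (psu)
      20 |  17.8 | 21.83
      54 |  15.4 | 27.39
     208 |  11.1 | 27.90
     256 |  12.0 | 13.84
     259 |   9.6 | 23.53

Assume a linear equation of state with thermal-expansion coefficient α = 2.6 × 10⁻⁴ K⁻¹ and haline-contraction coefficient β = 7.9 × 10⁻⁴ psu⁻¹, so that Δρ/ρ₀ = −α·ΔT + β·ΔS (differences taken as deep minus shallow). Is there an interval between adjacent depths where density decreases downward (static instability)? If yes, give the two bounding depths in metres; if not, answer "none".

208–256 m

Evaluate Δρ/ρ₀ = −αΔT + βΔS across each adjacent pair:
  20–54 m: −αΔT+βΔS = −(2.6 × 10⁻⁴)(-2.4)+(7.9 × 10⁻⁴)(+5.56) = 5.0 × 10⁻³ → stable
  54–208 m: −αΔT+βΔS = −(2.6 × 10⁻⁴)(-4.3)+(7.9 × 10⁻⁴)(+0.51) = 1.5 × 10⁻³ → stable
  208–256 m: −αΔT+βΔS = −(2.6 × 10⁻⁴)(+0.9)+(7.9 × 10⁻⁴)(-14.06) = -0.011 → UNSTABLE
  256–259 m: −αΔT+βΔS = −(2.6 × 10⁻⁴)(-2.4)+(7.9 × 10⁻⁴)(+9.69) = 8.3 × 10⁻³ → stable
The 208–256 m interval has Δρ < 0: lighter water underlies denser water.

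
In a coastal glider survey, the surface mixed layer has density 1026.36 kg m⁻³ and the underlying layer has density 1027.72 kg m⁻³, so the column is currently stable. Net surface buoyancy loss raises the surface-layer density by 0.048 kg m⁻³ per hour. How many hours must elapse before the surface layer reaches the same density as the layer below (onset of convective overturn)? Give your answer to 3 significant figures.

28.3 hours

Density deficit of the surface layer: 1027.72 − 1026.36 = 1.36 kg m⁻³.
Required change = 1.36 / 0.048 = 28.3 hours.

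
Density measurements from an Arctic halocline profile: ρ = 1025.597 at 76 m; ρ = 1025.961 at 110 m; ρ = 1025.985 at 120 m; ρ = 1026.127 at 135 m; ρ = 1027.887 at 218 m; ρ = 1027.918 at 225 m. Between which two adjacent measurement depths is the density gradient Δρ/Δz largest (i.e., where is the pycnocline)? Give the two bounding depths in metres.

135–218 m

Compute the density gradient over each adjacent pair:
  76–110 m: Δρ/Δz = 0.364/34 = 0.011 kg m⁻⁴
  110–120 m: Δρ/Δz = 0.024/10 = 2.4 × 10⁻³ kg m⁻⁴
  120–135 m: Δρ/Δz = 0.142/15 = 9.5 × 10⁻³ kg m⁻⁴
  135–218 m: Δρ/Δz = 1.760/83 = 0.021 kg m⁻⁴
  218–225 m: Δρ/Δz = 0.031/7 = 4.4 × 10⁻³ kg m⁻⁴
The largest gradient is in the 135–218 m interval — the pycnocline.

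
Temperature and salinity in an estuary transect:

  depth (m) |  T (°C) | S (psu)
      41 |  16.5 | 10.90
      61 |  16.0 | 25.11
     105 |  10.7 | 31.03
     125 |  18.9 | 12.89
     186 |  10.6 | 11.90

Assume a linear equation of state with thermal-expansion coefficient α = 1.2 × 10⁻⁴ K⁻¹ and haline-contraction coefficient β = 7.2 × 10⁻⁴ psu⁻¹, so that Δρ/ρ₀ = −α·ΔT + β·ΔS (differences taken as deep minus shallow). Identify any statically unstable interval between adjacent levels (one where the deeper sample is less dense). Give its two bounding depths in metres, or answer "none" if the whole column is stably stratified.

Evaluate Δρ/ρ₀ = −αΔT + βΔS across each adjacent pair:
  41–61 m: −αΔT+βΔS = −(1.2 × 10⁻⁴)(-0.5)+(7.2 × 10⁻⁴)(+14.21) = 0.010 → stable
  61–105 m: −αΔT+βΔS = −(1.2 × 10⁻⁴)(-5.3)+(7.2 × 10⁻⁴)(+5.92) = 4.9 × 10⁻³ → stable
  105–125 m: −αΔT+βΔS = −(1.2 × 10⁻⁴)(+8.2)+(7.2 × 10⁻⁴)(-18.14) = -0.014 → UNSTABLE
  125–186 m: −αΔT+βΔS = −(1.2 × 10⁻⁴)(-8.3)+(7.2 × 10⁻⁴)(-0.99) = 2.8 × 10⁻⁴ → stable
The 105–125 m interval has Δρ < 0: lighter water underlies denser water.

105–125 m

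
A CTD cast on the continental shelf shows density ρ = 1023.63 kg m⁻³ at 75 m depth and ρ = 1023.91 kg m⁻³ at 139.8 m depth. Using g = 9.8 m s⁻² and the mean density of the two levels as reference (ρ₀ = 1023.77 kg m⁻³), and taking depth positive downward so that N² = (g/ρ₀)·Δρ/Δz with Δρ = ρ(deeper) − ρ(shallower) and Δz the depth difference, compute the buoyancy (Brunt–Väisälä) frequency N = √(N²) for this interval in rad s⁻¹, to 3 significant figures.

6.43 × 10⁻³ rad s⁻¹

Δρ = 1023.91 − 1023.63 = 0.28 kg m⁻³ over Δz = 139.8 − 75 = 64.8 m.
N² = (9.8/1023.77) × (0.28/64.8) = 4.1362 × 10⁻⁵ s⁻².
N = √(4.1362 × 10⁻⁵) = 6.4313 × 10⁻³ rad s⁻¹ ≈ 6.43 × 10⁻³ rad s⁻¹.
N² > 0, so the interval is statically stable.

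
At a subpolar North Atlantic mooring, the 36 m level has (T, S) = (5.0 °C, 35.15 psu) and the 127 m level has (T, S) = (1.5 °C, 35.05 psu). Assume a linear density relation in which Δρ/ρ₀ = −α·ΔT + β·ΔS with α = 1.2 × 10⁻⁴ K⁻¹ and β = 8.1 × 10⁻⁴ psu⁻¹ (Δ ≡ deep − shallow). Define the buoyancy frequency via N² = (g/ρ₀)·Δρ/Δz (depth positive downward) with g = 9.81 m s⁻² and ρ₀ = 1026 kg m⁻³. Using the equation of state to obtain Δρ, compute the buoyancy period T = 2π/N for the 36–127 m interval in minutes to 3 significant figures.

ΔT = -3.5 K, ΔS = -0.10 psu (deep − shallow).
Δρ/ρ₀ = −αΔT + βΔS = 4.20 × 10⁻⁴ − 8.10 × 10⁻⁵ = 3.39 × 10⁻⁴, so Δρ ≈ 0.3478 kg m⁻³.
N² = (g/ρ₀)·Δρ/Δz = g·(Δρ/ρ₀)/Δz = 9.81 × 3.39 × 10⁻⁴ / 91 = 3.6545 × 10⁻⁵ s⁻².
N = √(3.6545 × 10⁻⁵) = 6.0452 × 10⁻³ rad s⁻¹ → T = 2π/N = 1.0394 × 10³ s = 17.323 min ≈ 17.3 min.

17.3 min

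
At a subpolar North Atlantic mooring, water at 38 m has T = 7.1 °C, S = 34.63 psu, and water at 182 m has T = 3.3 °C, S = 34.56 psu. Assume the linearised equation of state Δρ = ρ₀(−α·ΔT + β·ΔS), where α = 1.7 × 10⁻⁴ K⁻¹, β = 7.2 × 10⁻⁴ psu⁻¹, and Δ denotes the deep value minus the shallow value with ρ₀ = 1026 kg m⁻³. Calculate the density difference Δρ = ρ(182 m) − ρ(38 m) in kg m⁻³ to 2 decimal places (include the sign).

+0.61 kg m⁻³

ΔT = -3.8 K, ΔS = -0.07 psu (deep − shallow).
Δρ/ρ₀ = −(1.7 × 10⁻⁴)(-3.8) + (7.2 × 10⁻⁴)(-0.07) = 5.956 × 10⁻⁴.
Δρ = 1026 × (5.956 × 10⁻⁴) = +0.61 kg m⁻³.
Positive Δρ: denser below, stable.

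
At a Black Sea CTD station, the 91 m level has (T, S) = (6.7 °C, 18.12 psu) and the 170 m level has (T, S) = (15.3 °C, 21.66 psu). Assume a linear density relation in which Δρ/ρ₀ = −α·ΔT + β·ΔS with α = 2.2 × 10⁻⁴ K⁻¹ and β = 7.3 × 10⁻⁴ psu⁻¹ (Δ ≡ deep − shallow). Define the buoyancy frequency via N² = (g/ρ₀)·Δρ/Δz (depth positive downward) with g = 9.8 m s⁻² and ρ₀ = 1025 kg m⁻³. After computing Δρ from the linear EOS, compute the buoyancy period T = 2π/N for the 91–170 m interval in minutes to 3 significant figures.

11.3 min

ΔT = +8.6 K, ΔS = +3.54 psu (deep − shallow).
Δρ/ρ₀ = −αΔT + βΔS = -1.892 × 10⁻³ + 2.5842 × 10⁻³ = 6.922 × 10⁻⁴, so Δρ ≈ 0.7095 kg m⁻³.
N² = (g/ρ₀)·Δρ/Δz = g·(Δρ/ρ₀)/Δz = 9.8 × 6.922 × 10⁻⁴ / 79 = 8.5868 × 10⁻⁵ s⁻².
N = √(8.5868 × 10⁻⁵) = 9.2665 × 10⁻³ rad s⁻¹ → T = 2π/N = 678.05 s = 11.301 min ≈ 11.3 min.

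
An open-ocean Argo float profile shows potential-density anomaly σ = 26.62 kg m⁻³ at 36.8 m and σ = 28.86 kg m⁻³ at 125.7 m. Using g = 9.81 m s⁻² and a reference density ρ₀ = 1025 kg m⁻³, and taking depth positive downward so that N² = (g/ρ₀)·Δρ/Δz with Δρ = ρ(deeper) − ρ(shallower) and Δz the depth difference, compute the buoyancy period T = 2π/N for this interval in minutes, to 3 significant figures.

Δρ = 1028.86 − 1026.62 = 2.24 kg m⁻³ over Δz = 125.7 − 36.8 = 88.9 m.
N² = (9.81/1025) × (2.24/88.9) = 2.4115 × 10⁻⁴ s⁻².
N = √(2.4115 × 10⁻⁴) = 0.015529 rad s⁻¹, so T = 2π/N = 404.61 s = 6.7435 min ≈ 6.74 min.

6.74 min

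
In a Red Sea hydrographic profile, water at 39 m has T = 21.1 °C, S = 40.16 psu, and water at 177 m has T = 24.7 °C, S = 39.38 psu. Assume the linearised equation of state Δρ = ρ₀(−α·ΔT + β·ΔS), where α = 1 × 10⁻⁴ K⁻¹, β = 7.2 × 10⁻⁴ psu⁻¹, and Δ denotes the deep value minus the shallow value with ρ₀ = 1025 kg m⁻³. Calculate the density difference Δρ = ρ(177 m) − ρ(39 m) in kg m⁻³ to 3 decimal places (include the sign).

ΔT = +3.6 K, ΔS = -0.78 psu (deep − shallow).
Δρ/ρ₀ = −(1 × 10⁻⁴)(+3.6) + (7.2 × 10⁻⁴)(-0.78) = -9.216 × 10⁻⁴.
Δρ = 1025 × (-9.216 × 10⁻⁴) = -0.945 kg m⁻³.
Negative Δρ: lighter below, statically unstable.

-0.945 kg m⁻³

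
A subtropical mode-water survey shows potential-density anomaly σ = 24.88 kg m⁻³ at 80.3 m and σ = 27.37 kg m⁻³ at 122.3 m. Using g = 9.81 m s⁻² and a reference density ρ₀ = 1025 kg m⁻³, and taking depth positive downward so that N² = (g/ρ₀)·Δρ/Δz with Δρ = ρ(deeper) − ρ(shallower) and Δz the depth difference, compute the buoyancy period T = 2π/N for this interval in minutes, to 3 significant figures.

Δρ = 1027.37 − 1024.88 = 2.49 kg m⁻³ over Δz = 122.3 − 80.3 = 42 m.
N² = (9.81/1025) × (2.49/42) = 5.6741 × 10⁻⁴ s⁻².
N = √(5.6741 × 10⁻⁴) = 0.023820 rad s⁻¹, so T = 2π/N = 263.78 s = 4.3963 min ≈ 4.40 min.

4.40 min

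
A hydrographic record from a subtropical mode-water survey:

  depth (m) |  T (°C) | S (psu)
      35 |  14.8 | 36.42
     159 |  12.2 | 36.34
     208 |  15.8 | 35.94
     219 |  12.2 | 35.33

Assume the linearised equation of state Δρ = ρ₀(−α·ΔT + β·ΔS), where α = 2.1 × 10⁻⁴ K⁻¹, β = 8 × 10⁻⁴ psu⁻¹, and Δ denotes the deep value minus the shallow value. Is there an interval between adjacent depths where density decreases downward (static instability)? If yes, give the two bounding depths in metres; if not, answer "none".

159–208 m

Evaluate Δρ/ρ₀ = −αΔT + βΔS across each adjacent pair:
  35–159 m: −αΔT+βΔS = −(2.1 × 10⁻⁴)(-2.6)+(8 × 10⁻⁴)(-0.08) = 4.8 × 10⁻⁴ → stable
  159–208 m: −αΔT+βΔS = −(2.1 × 10⁻⁴)(+3.6)+(8 × 10⁻⁴)(-0.40) = -1.1 × 10⁻³ → UNSTABLE
  208–219 m: −αΔT+βΔS = −(2.1 × 10⁻⁴)(-3.6)+(8 × 10⁻⁴)(-0.61) = 2.7 × 10⁻⁴ → stable
The 159–208 m interval has Δρ < 0: lighter water underlies denser water.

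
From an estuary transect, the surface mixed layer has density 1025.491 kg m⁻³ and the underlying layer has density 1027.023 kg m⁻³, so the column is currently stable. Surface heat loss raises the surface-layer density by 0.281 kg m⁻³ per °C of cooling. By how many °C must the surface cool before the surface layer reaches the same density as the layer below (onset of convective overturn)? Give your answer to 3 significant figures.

5.45 °C

Density deficit of the surface layer: 1027.023 − 1025.491 = 1.532 kg m⁻³.
Required change = 1.532 / 0.281 = 5.45 °C.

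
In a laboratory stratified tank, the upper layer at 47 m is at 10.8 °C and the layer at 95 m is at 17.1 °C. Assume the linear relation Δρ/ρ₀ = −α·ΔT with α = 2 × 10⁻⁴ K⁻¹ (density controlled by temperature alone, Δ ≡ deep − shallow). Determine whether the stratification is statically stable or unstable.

unstable

ΔT = 17.1 − 10.8 = +6.3 K, so Δρ/ρ₀ = −αΔT = -1.26 × 10⁻³.
Δρ/ρ₀ < 0, so Δρ < 0: deeper water is lighter → statically unstable; the column would overturn.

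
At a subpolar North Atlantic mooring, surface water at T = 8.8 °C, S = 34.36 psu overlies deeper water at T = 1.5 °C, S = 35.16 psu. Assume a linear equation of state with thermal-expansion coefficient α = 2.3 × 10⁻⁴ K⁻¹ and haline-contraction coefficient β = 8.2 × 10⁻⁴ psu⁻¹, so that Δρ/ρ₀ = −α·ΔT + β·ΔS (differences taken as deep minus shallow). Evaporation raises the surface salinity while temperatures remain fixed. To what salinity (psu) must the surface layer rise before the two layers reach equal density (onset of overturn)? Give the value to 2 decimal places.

37.21 psu

Neutral buoyancy requires −α(T_deep − T_surf) + β(S_deep − S_surf′) = 0.
S_surf′ = S_deep − (α/β)·ΔT = 35.16 − (2.3 × 10⁻⁴/8.2 × 10⁻⁴)·(-7.3) = 37.2076 psu.
Increase required: 37.2076 − 34.36 = 2.8476 psu.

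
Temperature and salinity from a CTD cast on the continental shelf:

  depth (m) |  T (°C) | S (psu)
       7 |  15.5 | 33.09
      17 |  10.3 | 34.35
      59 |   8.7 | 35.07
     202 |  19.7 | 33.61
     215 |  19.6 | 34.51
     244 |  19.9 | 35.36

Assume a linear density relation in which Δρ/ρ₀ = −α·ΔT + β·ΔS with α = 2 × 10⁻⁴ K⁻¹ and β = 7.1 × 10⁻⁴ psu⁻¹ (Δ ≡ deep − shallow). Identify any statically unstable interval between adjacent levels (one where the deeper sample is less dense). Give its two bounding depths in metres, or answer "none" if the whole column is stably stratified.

Evaluate Δρ/ρ₀ = −αΔT + βΔS across each adjacent pair:
  7–17 m: −αΔT+βΔS = −(2 × 10⁻⁴)(-5.2)+(7.1 × 10⁻⁴)(+1.26) = 1.9 × 10⁻³ → stable
  17–59 m: −αΔT+βΔS = −(2 × 10⁻⁴)(-1.6)+(7.1 × 10⁻⁴)(+0.72) = 8.3 × 10⁻⁴ → stable
  59–202 m: −αΔT+βΔS = −(2 × 10⁻⁴)(+11.0)+(7.1 × 10⁻⁴)(-1.46) = -3.2 × 10⁻³ → UNSTABLE
  202–215 m: −αΔT+βΔS = −(2 × 10⁻⁴)(-0.1)+(7.1 × 10⁻⁴)(+0.90) = 6.6 × 10⁻⁴ → stable
  215–244 m: −αΔT+βΔS = −(2 × 10⁻⁴)(+0.3)+(7.1 × 10⁻⁴)(+0.85) = 5.4 × 10⁻⁴ → stable
The 59–202 m interval has Δρ < 0: lighter water underlies denser water.

59–202 m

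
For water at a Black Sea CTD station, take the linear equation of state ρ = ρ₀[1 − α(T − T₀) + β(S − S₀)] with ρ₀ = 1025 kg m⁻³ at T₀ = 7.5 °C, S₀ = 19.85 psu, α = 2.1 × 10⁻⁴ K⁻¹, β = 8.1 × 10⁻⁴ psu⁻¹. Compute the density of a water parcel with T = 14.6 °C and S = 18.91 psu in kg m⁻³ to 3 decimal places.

1022.691 kg m⁻³

T − T₀ = +7.1 K, S − S₀ = -0.94 psu.
Bracket = 1 − α·(+7.1) + β·(-0.94) = 1 + (-2.2524 × 10⁻³) = 0.9977476.
ρ = 1025 × 0.9977476 = 1022.691 kg m⁻³.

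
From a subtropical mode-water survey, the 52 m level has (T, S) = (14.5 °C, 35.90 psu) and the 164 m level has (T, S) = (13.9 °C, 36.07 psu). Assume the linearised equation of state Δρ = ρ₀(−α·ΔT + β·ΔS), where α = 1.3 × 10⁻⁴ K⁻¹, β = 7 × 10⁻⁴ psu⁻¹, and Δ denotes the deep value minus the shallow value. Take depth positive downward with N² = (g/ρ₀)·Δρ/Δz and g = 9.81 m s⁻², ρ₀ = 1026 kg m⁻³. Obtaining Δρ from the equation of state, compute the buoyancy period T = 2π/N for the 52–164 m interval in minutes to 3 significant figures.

25.2 min

ΔT = -0.6 K, ΔS = +0.17 psu (deep − shallow).
Δρ/ρ₀ = −αΔT + βΔS = 7.80 × 10⁻⁵ + 1.19 × 10⁻⁴ = 1.97 × 10⁻⁴, so Δρ ≈ 0.2021 kg m⁻³.
N² = (g/ρ₀)·Δρ/Δz = g·(Δρ/ρ₀)/Δz = 9.81 × 1.97 × 10⁻⁴ / 112 = 1.7255 × 10⁻⁵ s⁻².
N = √(1.7255 × 10⁻⁵) = 4.1539 × 10⁻³ rad s⁻¹ → T = 2π/N = 1.5126 × 10³ s = 25.210 min ≈ 25.2 min.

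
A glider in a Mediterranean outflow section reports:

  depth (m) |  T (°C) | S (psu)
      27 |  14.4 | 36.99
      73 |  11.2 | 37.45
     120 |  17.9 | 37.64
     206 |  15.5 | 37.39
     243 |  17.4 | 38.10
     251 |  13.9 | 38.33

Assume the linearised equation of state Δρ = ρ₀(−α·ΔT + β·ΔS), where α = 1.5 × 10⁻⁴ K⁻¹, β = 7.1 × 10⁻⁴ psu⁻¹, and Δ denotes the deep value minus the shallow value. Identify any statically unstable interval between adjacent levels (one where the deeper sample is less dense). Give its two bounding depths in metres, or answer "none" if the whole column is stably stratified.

Evaluate Δρ/ρ₀ = −αΔT + βΔS across each adjacent pair:
  27–73 m: −αΔT+βΔS = −(1.5 × 10⁻⁴)(-3.2)+(7.1 × 10⁻⁴)(+0.46) = 8.1 × 10⁻⁴ → stable
  73–120 m: −αΔT+βΔS = −(1.5 × 10⁻⁴)(+6.7)+(7.1 × 10⁻⁴)(+0.19) = -8.7 × 10⁻⁴ → UNSTABLE
  120–206 m: −αΔT+βΔS = −(1.5 × 10⁻⁴)(-2.4)+(7.1 × 10⁻⁴)(-0.25) = 1.8 × 10⁻⁴ → stable
  206–243 m: −αΔT+βΔS = −(1.5 × 10⁻⁴)(+1.9)+(7.1 × 10⁻⁴)(+0.71) = 2.2 × 10⁻⁴ → stable
  243–251 m: −αΔT+βΔS = −(1.5 × 10⁻⁴)(-3.5)+(7.1 × 10⁻⁴)(+0.23) = 6.9 × 10⁻⁴ → stable
The 73–120 m interval has Δρ < 0: lighter water underlies denser water.

73–120 m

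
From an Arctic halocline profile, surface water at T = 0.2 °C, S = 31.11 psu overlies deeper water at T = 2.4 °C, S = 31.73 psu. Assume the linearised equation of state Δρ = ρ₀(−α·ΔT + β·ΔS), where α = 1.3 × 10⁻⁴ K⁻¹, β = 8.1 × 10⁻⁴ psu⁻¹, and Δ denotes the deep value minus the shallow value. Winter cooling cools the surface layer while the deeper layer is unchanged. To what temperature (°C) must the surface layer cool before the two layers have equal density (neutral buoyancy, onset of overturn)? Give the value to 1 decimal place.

-1.5 °C

Neutral buoyancy requires Δρ = 0, i.e. −α(T_deep − T_surf′) + β(S_deep − S_surf) = 0.
T_surf′ = T_deep − (β/α)·ΔS = 2.4 − (8.1 × 10⁻⁴/1.3 × 10⁻⁴)·(+0.62) = -1.463 °C.
Cooling required: 0.2 − (-1.463) = 1.663 °C.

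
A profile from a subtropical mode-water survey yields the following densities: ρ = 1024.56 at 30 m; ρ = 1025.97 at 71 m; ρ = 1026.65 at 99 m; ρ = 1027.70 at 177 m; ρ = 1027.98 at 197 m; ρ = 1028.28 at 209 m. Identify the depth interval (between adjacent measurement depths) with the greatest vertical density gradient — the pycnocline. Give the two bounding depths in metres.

30–71 m

Compute the density gradient over each adjacent pair:
  30–71 m: Δρ/Δz = 1.41/41 = 0.034 kg m⁻⁴
  71–99 m: Δρ/Δz = 0.68/28 = 0.024 kg m⁻⁴
  99–177 m: Δρ/Δz = 1.05/78 = 0.013 kg m⁻⁴
  177–197 m: Δρ/Δz = 0.28/20 = 0.014 kg m⁻⁴
  197–209 m: Δρ/Δz = 0.30/12 = 0.025 kg m⁻⁴
The largest gradient is in the 30–71 m interval — the pycnocline.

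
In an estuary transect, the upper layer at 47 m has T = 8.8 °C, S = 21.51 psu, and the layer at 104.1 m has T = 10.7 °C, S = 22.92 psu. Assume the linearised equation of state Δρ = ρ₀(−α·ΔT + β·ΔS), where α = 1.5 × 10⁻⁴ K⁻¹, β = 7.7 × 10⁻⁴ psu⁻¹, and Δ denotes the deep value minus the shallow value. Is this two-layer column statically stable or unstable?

ΔT = 10.7 − 8.8 = +1.9 K and ΔS = 22.92 − 21.51 = +1.41 psu (deep − shallow).
−αΔT = -2.85 × 10⁻⁴; βΔS = 1.0857 × 10⁻³; sum Δρ/ρ₀ = 8.007 × 10⁻⁴.
Δρ/ρ₀ > 0, so Δρ > 0: deeper water is denser → statically stable.

stable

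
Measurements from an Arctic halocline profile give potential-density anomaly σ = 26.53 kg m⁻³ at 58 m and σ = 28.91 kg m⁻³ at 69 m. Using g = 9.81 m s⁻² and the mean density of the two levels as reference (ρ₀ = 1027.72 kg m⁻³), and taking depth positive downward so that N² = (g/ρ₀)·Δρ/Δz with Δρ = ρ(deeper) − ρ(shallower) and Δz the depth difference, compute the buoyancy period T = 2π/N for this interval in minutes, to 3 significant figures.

2.30 min

Δρ = 1028.91 − 1026.53 = 2.38 kg m⁻³ over Δz = 69 − 58 = 11 m.
N² = (9.81/1027.72) × (2.38/11) = 2.0653 × 10⁻³ s⁻².
N = √(2.0653 × 10⁻³) = 0.045446 rad s⁻¹, so T = 2π/N = 138.26 s = 2.3043 min ≈ 2.30 min.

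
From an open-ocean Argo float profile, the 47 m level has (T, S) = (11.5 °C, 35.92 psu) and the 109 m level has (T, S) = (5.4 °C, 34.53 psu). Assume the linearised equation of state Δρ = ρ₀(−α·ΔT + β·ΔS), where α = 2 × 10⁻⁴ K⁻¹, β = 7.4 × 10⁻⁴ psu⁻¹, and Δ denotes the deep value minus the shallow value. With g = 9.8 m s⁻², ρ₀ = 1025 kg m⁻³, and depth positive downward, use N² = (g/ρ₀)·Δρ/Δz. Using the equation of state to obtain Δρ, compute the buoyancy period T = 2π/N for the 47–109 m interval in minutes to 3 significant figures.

19.0 min

ΔT = -6.1 K, ΔS = -1.39 psu (deep − shallow).
Δρ/ρ₀ = −αΔT + βΔS = 1.22 × 10⁻³ − 1.0286 × 10⁻³ = 1.914 × 10⁻⁴, so Δρ ≈ 0.1962 kg m⁻³.
N² = (g/ρ₀)·Δρ/Δz = g·(Δρ/ρ₀)/Δz = 9.8 × 1.914 × 10⁻⁴ / 62 = 3.0254 × 10⁻⁵ s⁻².
N = √(3.0254 × 10⁻⁵) = 5.5004 × 10⁻³ rad s⁻¹ → T = 2π/N = 1.1423 × 10³ s = 19.038 min ≈ 19.0 min.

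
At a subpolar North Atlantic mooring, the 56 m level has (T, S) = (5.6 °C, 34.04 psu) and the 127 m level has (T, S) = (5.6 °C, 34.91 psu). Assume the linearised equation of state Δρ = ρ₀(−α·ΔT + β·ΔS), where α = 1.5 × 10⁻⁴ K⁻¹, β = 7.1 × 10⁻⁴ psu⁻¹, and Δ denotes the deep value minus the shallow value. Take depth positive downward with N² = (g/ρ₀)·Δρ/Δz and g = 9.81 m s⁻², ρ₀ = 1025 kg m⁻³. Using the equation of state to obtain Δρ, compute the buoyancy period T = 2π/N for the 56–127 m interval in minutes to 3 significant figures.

ΔT = +0.0 K, ΔS = +0.87 psu (deep − shallow).
Δρ/ρ₀ = −αΔT + βΔS = 0 + 6.177 × 10⁻⁴ = 6.177 × 10⁻⁴, so Δρ ≈ 0.6331 kg m⁻³.
N² = (g/ρ₀)·Δρ/Δz = g·(Δρ/ρ₀)/Δz = 9.81 × 6.177 × 10⁻⁴ / 71 = 8.5347 × 10⁻⁵ s⁻².
N = √(8.5347 × 10⁻⁵) = 9.2383 × 10⁻³ rad s⁻¹ → T = 2π/N = 680.12 s = 11.335 min ≈ 11.3 min.

11.3 min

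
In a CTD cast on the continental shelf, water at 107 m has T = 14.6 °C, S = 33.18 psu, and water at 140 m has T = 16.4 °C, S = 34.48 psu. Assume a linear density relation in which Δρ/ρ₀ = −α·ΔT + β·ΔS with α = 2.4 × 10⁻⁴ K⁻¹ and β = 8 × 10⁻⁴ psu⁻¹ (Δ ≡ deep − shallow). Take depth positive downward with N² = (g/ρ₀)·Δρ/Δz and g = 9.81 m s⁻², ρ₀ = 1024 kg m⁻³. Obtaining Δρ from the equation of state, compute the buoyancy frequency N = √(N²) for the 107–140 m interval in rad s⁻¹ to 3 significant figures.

ΔT = +1.8 K, ΔS = +1.30 psu (deep − shallow).
Δρ/ρ₀ = −αΔT + βΔS = -4.32 × 10⁻⁴ + 1.04 × 10⁻³ = 6.08 × 10⁻⁴, so Δρ ≈ 0.6226 kg m⁻³.
N² = (g/ρ₀)·Δρ/Δz = g·(Δρ/ρ₀)/Δz = 9.81 × 6.08 × 10⁻⁴ / 33 = 1.8074 × 10⁻⁴ s⁻².
N = √(1.8074 × 10⁻⁴) = 0.013444 rad s⁻¹ ≈ 0.0134 rad s⁻¹.

0.0134 rad s⁻¹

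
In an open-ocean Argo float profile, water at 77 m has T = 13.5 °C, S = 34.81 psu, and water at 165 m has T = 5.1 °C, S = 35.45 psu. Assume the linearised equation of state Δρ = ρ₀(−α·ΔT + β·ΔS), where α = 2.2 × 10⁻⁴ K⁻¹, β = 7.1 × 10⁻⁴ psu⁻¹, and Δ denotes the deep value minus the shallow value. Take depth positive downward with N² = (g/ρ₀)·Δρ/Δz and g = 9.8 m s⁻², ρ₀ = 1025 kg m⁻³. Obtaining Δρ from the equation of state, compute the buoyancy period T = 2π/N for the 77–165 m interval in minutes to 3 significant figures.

6.54 min

ΔT = -8.4 K, ΔS = +0.64 psu (deep − shallow).
Δρ/ρ₀ = −αΔT + βΔS = 1.848 × 10⁻³ + 4.544 × 10⁻⁴ = 2.3024 × 10⁻³, so Δρ ≈ 2.360 kg m⁻³.
N² = (g/ρ₀)·Δρ/Δz = g·(Δρ/ρ₀)/Δz = 9.8 × 2.3024 × 10⁻³ / 88 = 2.5640 × 10⁻⁴ s⁻².
N = √(2.5640 × 10⁻⁴) = 0.016012 rad s⁻¹ → T = 2π/N = 392.40 s = 6.5400 min ≈ 6.54 min.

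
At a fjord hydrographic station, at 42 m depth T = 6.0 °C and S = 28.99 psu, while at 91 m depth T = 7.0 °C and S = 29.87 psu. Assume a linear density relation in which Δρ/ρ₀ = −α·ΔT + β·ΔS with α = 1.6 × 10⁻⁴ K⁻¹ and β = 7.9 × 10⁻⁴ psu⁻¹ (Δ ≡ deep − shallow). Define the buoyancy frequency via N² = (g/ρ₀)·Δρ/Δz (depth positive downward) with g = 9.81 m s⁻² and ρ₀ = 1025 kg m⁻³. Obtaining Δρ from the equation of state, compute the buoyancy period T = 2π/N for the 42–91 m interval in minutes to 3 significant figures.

ΔT = +1.0 K, ΔS = +0.88 psu (deep − shallow).
Δρ/ρ₀ = −αΔT + βΔS = -1.60 × 10⁻⁴ + 6.952 × 10⁻⁴ = 5.352 × 10⁻⁴, so Δρ ≈ 0.5486 kg m⁻³.
N² = (g/ρ₀)·Δρ/Δz = g·(Δρ/ρ₀)/Δz = 9.81 × 5.352 × 10⁻⁴ / 49 = 1.0715 × 10⁻⁴ s⁻².
N = √(1.0715 × 10⁻⁴) = 0.010351 rad s⁻¹ → T = 2π/N = 607.01 s = 10.117 min ≈ 10.1 min.

10.1 min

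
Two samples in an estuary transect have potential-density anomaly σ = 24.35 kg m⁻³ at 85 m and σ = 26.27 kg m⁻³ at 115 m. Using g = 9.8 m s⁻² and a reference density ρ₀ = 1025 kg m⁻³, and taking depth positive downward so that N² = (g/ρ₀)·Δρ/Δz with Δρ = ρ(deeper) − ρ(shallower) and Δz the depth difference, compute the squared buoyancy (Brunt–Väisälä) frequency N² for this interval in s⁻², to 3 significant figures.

6.12 × 10⁻⁴ s⁻²

Δρ = 1026.27 − 1024.35 = 1.92 kg m⁻³ over Δz = 115 − 85 = 30 m.
N² = (9.8/1025) × (1.92/30) = 6.1190 × 10⁻⁴ s⁻² ≈ 6.12 × 10⁻⁴ s⁻².
Since Δρ > 0 the layer is stably stratified.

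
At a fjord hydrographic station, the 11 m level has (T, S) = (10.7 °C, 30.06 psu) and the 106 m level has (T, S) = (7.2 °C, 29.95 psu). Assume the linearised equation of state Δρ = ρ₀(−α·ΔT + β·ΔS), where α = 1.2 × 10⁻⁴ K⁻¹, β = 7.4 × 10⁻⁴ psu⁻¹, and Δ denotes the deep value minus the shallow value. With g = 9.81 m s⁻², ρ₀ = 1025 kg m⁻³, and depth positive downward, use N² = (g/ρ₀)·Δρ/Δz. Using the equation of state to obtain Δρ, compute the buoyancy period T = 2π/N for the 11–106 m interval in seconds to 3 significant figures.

ΔT = -3.5 K, ΔS = -0.11 psu (deep − shallow).
Δρ/ρ₀ = −αΔT + βΔS = 4.20 × 10⁻⁴ − 8.14 × 10⁻⁵ = 3.386 × 10⁻⁴, so Δρ ≈ 0.3471 kg m⁻³.
N² = (g/ρ₀)·Δρ/Δz = g·(Δρ/ρ₀)/Δz = 9.81 × 3.386 × 10⁻⁴ / 95 = 3.4965 × 10⁻⁵ s⁻².
N = √(3.4965 × 10⁻⁵) = 5.9131 × 10⁻³ rad s⁻¹ → T = 2π/N = 1.0626 × 10³ s ≈ 1.06 × 10³ s.

1.06 × 10³ s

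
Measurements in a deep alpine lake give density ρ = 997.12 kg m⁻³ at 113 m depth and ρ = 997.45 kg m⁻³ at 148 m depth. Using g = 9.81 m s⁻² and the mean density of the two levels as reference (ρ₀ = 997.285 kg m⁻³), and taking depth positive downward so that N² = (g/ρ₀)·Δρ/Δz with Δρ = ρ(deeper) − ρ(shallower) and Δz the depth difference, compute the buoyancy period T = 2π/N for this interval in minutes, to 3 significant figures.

10.9 min

Δρ = 997.45 − 997.12 = 0.33 kg m⁻³ over Δz = 148 − 113 = 35 m.
N² = (9.81/997.285) × (0.33/35) = 9.2746 × 10⁻⁵ s⁻².
N = √(9.2746 × 10⁻⁵) = 9.6305 × 10⁻³ rad s⁻¹, so T = 2π/N = 652.43 s = 10.874 min ≈ 10.9 min.
A positive N² confirms static stability across the interval.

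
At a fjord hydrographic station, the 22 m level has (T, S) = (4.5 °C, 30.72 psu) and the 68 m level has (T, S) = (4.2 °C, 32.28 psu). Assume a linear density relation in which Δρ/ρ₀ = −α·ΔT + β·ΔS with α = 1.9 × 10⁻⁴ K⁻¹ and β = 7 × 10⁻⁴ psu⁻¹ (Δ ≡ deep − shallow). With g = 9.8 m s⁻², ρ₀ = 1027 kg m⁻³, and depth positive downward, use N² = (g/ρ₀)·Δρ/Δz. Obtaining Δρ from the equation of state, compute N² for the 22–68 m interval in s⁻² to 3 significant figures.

ΔT = -0.3 K, ΔS = +1.56 psu (deep − shallow).
Δρ/ρ₀ = −αΔT + βΔS = 5.70 × 10⁻⁵ + 1.092 × 10⁻³ = 1.149 × 10⁻³, so Δρ ≈ 1.180 kg m⁻³.
N² = (g/ρ₀)·Δρ/Δz = g·(Δρ/ρ₀)/Δz = 9.8 × 1.149 × 10⁻³ / 46 = 2.4479 × 10⁻⁴ s⁻² ≈ 2.45 × 10⁻⁴ s⁻².

2.45 × 10⁻⁴ s⁻²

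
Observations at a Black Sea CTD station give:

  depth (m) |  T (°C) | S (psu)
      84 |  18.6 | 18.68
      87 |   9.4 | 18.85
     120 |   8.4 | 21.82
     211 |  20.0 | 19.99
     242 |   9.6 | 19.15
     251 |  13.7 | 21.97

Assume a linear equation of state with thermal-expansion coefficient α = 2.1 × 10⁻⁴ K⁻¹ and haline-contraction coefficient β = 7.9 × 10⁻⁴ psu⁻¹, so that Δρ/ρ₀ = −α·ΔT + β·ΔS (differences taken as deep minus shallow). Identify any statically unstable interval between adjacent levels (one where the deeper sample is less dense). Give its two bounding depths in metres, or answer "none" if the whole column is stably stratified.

Evaluate Δρ/ρ₀ = −αΔT + βΔS across each adjacent pair:
  84–87 m: −αΔT+βΔS = −(2.1 × 10⁻⁴)(-9.2)+(7.9 × 10⁻⁴)(+0.17) = 2.1 × 10⁻³ → stable
  87–120 m: −αΔT+βΔS = −(2.1 × 10⁻⁴)(-1.0)+(7.9 × 10⁻⁴)(+2.97) = 2.6 × 10⁻³ → stable
  120–211 m: −αΔT+βΔS = −(2.1 × 10⁻⁴)(+11.6)+(7.9 × 10⁻⁴)(-1.83) = -3.9 × 10⁻³ → UNSTABLE
  211–242 m: −αΔT+βΔS = −(2.1 × 10⁻⁴)(-10.4)+(7.9 × 10⁻⁴)(-0.84) = 1.5 × 10⁻³ → stable
  242–251 m: −αΔT+βΔS = −(2.1 × 10⁻⁴)(+4.1)+(7.9 × 10⁻⁴)(+2.82) = 1.4 × 10⁻³ → stable
The 120–211 m interval has Δρ < 0: lighter water underlies denser water.

120–211 m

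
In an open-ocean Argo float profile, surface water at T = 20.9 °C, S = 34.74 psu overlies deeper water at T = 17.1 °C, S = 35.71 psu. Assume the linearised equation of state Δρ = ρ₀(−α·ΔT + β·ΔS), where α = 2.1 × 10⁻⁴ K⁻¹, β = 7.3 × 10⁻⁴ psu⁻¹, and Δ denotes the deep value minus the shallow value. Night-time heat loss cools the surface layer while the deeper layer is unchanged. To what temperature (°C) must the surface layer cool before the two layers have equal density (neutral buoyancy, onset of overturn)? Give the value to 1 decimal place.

Neutral buoyancy requires Δρ = 0, i.e. −α(T_deep − T_surf′) + β(S_deep − S_surf) = 0.
T_surf′ = T_deep − (β/α)·ΔS = 17.1 − (7.3 × 10⁻⁴/2.1 × 10⁻⁴)·(+0.97) = 13.728 °C.
Cooling required: 20.9 − (13.728) = 7.172 °C.

13.7 °C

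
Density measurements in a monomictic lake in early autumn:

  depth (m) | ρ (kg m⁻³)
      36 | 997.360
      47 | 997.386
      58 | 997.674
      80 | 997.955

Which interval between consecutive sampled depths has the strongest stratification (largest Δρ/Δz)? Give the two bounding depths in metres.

47–58 m

Compute the density gradient over each adjacent pair:
  36–47 m: Δρ/Δz = 0.026/11 = 2.4 × 10⁻³ kg m⁻⁴
  47–58 m: Δρ/Δz = 0.288/11 = 0.026 kg m⁻⁴
  58–80 m: Δρ/Δz = 0.281/22 = 0.013 kg m⁻⁴
The largest gradient is in the 47–58 m interval — the pycnocline.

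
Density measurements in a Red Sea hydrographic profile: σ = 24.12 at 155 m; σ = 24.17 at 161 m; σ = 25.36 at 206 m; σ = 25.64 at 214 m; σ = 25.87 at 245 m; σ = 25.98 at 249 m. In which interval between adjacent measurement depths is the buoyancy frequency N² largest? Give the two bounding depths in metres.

206–214 m

Compute the density gradient over each adjacent pair:
  155–161 m: Δρ/Δz = 0.05/6 = 8.3 × 10⁻³ kg m⁻⁴
  161–206 m: Δρ/Δz = 1.19/45 = 0.026 kg m⁻⁴
  206–214 m: Δρ/Δz = 0.28/8 = 0.035 kg m⁻⁴
  214–245 m: Δρ/Δz = 0.23/31 = 7.4 × 10⁻³ kg m⁻⁴
  245–249 m: Δρ/Δz = 0.11/4 = 0.028 kg m⁻⁴
The largest gradient is in the 206–214 m interval — the pycnocline.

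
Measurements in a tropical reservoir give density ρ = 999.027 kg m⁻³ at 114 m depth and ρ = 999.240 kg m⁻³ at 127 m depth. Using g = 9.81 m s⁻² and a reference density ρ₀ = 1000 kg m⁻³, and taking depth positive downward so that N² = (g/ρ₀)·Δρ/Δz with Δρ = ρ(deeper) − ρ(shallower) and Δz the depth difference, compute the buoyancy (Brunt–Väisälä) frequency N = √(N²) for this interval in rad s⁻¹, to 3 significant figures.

Δρ = 999.240 − 999.027 = 0.213 kg m⁻³ over Δz = 127 − 114 = 13 m.
N² = (9.81/1000) × (0.213/13) = 1.6073 × 10⁻⁴ s⁻².
N = √(1.6073 × 10⁻⁴) = 0.012678 rad s⁻¹ ≈ 0.0127 rad s⁻¹.
N² > 0, so the interval is statically stable.

0.0127 rad s⁻¹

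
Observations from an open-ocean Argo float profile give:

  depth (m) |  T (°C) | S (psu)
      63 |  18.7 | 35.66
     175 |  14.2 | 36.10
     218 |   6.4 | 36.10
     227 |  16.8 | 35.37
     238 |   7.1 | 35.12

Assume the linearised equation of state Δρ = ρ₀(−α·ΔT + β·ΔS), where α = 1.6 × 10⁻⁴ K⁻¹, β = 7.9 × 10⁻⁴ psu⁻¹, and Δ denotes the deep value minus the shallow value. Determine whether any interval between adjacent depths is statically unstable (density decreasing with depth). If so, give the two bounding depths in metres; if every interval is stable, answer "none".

218–227 m

Evaluate Δρ/ρ₀ = −αΔT + βΔS across each adjacent pair:
  63–175 m: −αΔT+βΔS = −(1.6 × 10⁻⁴)(-4.5)+(7.9 × 10⁻⁴)(+0.44) = 1.1 × 10⁻³ → stable
  175–218 m: −αΔT+βΔS = −(1.6 × 10⁻⁴)(-7.8)+(7.9 × 10⁻⁴)(+0.00) = 1.2 × 10⁻³ → stable
  218–227 m: −αΔT+βΔS = −(1.6 × 10⁻⁴)(+10.4)+(7.9 × 10⁻⁴)(-0.73) = -2.2 × 10⁻³ → UNSTABLE
  227–238 m: −αΔT+βΔS = −(1.6 × 10⁻⁴)(-9.7)+(7.9 × 10⁻⁴)(-0.25) = 1.4 × 10⁻³ → stable
The 218–227 m interval has Δρ < 0: lighter water underlies denser water.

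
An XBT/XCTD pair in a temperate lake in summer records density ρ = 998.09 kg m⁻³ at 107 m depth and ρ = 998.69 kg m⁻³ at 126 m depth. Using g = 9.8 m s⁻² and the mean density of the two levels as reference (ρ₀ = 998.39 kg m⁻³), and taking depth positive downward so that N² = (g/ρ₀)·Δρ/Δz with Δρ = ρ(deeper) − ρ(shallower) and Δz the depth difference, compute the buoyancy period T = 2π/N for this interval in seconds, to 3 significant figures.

Δρ = 998.69 − 998.09 = 0.60 kg m⁻³ over Δz = 126 − 107 = 19 m.
N² = (9.8/998.39) × (0.60/19) = 3.0997 × 10⁻⁴ s⁻².
N = √(3.0997 × 10⁻⁴) = 0.017606 rad s⁻¹, so T = 2π/N = 356.88 s ≈ 357 s.

357 s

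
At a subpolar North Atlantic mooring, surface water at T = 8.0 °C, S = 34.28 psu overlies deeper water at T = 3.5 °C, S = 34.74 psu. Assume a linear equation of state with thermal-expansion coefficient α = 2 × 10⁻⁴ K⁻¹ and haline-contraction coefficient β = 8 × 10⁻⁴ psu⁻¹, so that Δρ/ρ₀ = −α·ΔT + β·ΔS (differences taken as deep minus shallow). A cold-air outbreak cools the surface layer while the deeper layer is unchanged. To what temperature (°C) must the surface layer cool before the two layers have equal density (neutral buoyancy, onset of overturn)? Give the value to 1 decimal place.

1.7 °C

Neutral buoyancy requires Δρ = 0, i.e. −α(T_deep − T_surf′) + β(S_deep − S_surf) = 0.
T_surf′ = T_deep − (β/α)·ΔS = 3.5 − (8 × 10⁻⁴/2 × 10⁻⁴)·(+0.46) = 1.660 °C.
Cooling required: 8.0 − (1.660) = 6.340 °C.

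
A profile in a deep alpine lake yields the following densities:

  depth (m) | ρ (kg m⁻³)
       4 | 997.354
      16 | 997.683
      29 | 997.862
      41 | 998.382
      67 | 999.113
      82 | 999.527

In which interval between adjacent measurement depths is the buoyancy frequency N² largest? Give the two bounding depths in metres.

29–41 m

Compute the density gradient over each adjacent pair:
  4–16 m: Δρ/Δz = 0.329/12 = 0.027 kg m⁻⁴
  16–29 m: Δρ/Δz = 0.179/13 = 0.014 kg m⁻⁴
  29–41 m: Δρ/Δz = 0.520/12 = 0.043 kg m⁻⁴
  41–67 m: Δρ/Δz = 0.731/26 = 0.028 kg m⁻⁴
  67–82 m: Δρ/Δz = 0.414/15 = 0.028 kg m⁻⁴
The largest gradient is in the 29–41 m interval — the pycnocline.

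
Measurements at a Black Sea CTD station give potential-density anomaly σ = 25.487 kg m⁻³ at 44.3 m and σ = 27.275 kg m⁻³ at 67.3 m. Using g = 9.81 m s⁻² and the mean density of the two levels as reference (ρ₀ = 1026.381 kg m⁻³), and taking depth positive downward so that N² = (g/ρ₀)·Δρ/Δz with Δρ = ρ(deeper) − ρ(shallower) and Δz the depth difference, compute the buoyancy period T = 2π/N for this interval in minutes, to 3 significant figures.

3.84 min

Δρ = 1027.275 − 1025.487 = 1.788 kg m⁻³ over Δz = 67.3 − 44.3 = 23 m.
N² = (9.81/1026.381) × (1.788/23) = 7.4302 × 10⁻⁴ s⁻².
N = √(7.4302 × 10⁻⁴) = 0.027258 rad s⁻¹, so T = 2π/N = 230.51 s = 3.8418 min ≈ 3.84 min.
Since Δρ > 0 the layer is stably stratified.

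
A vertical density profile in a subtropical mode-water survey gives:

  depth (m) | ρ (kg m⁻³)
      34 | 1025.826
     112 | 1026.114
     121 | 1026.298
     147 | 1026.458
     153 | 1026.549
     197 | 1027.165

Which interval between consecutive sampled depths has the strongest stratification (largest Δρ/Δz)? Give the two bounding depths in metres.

112–121 m

Compute the density gradient over each adjacent pair:
  34–112 m: Δρ/Δz = 0.288/78 = 3.7 × 10⁻³ kg m⁻⁴
  112–121 m: Δρ/Δz = 0.184/9 = 0.020 kg m⁻⁴
  121–147 m: Δρ/Δz = 0.160/26 = 6.2 × 10⁻³ kg m⁻⁴
  147–153 m: Δρ/Δz = 0.091/6 = 0.015 kg m⁻⁴
  153–197 m: Δρ/Δz = 0.616/44 = 0.014 kg m⁻⁴
The largest gradient is in the 112–121 m interval — the pycnocline.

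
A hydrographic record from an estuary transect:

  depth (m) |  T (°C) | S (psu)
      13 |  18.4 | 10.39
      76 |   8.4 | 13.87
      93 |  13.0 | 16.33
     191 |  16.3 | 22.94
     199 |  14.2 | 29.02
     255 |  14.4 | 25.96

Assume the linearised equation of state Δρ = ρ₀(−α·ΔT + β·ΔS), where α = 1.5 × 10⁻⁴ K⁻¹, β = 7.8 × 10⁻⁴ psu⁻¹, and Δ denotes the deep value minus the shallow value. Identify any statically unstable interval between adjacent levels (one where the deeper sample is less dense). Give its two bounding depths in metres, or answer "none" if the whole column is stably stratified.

Evaluate Δρ/ρ₀ = −αΔT + βΔS across each adjacent pair:
  13–76 m: −αΔT+βΔS = −(1.5 × 10⁻⁴)(-10.0)+(7.8 × 10⁻⁴)(+3.48) = 4.2 × 10⁻³ → stable
  76–93 m: −αΔT+βΔS = −(1.5 × 10⁻⁴)(+4.6)+(7.8 × 10⁻⁴)(+2.46) = 1.2 × 10⁻³ → stable
  93–191 m: −αΔT+βΔS = −(1.5 × 10⁻⁴)(+3.3)+(7.8 × 10⁻⁴)(+6.61) = 4.7 × 10⁻³ → stable
  191–199 m: −αΔT+βΔS = −(1.5 × 10⁻⁴)(-2.1)+(7.8 × 10⁻⁴)(+6.08) = 5.1 × 10⁻³ → stable
  199–255 m: −αΔT+βΔS = −(1.5 × 10⁻⁴)(+0.2)+(7.8 × 10⁻⁴)(-3.06) = -2.4 × 10⁻³ → UNSTABLE
The 199–255 m interval has Δρ < 0: lighter water underlies denser water.

199–255 m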